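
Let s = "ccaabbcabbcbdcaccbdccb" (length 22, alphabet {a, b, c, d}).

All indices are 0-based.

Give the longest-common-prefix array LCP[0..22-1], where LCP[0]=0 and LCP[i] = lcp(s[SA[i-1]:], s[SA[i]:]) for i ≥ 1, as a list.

rank→(start, suffix):
  0 → (2, 'aabbcabbcbdcaccbdccb')
  1 → (3, 'abbcabbcbdcaccbdccb')
  2 → (7, 'abbcbdcaccbdccb')
  3 → (14, 'accbdccb')
  4 → (21, 'b')
  5 → (4, 'bbcabbcbdcaccbdccb')
  6 → (8, 'bbcbdcaccbdccb')
  7 → (5, 'bcabbcbdcaccbdccb')
  8 → (9, 'bcbdcaccbdccb')
  9 → (11, 'bdcaccbdccb')
  10 → (17, 'bdccb')
  11 → (1, 'caabbcabbcbdcaccbdccb')
  12 → (6, 'cabbcbdcaccbdccb')
  13 → (13, 'caccbdccb')
  14 → (20, 'cb')
  15 → (10, 'cbdcaccbdccb')
  16 → (16, 'cbdccb')
  17 → (0, 'ccaabbcabbcbdcaccbdccb')
  18 → (19, 'ccb')
  19 → (15, 'ccbdccb')
  20 → (12, 'dcaccbdccb')
  21 → (18, 'dccb')

SA = [2, 3, 7, 14, 21, 4, 8, 5, 9, 11, 17, 1, 6, 13, 20, 10, 16, 0, 19, 15, 12, 18]
[i] adj suffixes → lcp
  [1] 2/3 → 1 ('a')
  [2] 3/7 → 4 ('abbc')
  [3] 7/14 → 1 ('a')
  [4] 14/21 → 0 ('')
  [5] 21/4 → 1 ('b')
  [6] 4/8 → 3 ('bbc')
  [7] 8/5 → 1 ('b')
  [8] 5/9 → 2 ('bc')
  [9] 9/11 → 1 ('b')
  [10] 11/17 → 3 ('bdc')
  [11] 17/1 → 0 ('')
  [12] 1/6 → 2 ('ca')
  [13] 6/13 → 2 ('ca')
  [14] 13/20 → 1 ('c')
  [15] 20/10 → 2 ('cb')
  [16] 10/16 → 4 ('cbdc')
  [17] 16/0 → 1 ('c')
  [18] 0/19 → 2 ('cc')
  [19] 19/15 → 3 ('ccb')
  [20] 15/12 → 0 ('')
  [21] 12/18 → 2 ('dc')

[0, 1, 4, 1, 0, 1, 3, 1, 2, 1, 3, 0, 2, 2, 1, 2, 4, 1, 2, 3, 0, 2]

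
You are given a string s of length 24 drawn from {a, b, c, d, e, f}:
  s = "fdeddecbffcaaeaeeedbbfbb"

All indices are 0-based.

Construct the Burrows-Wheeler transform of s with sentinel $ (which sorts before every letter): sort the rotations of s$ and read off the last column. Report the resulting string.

rank  rotation                   last
    0  $fdeddecbffcaaeaeeedbbfbb  b
    1  aaeaeeedbbfbb$fdeddecbffc  c
    2  aeaeeedbbfbb$fdeddecbffca  a
    3  aeeedbbfbb$fdeddecbffcaae  e
    4  b$fdeddecbffcaaeaeeedbbfb  b
    5  bb$fdeddecbffcaaeaeeedbbf  f
    6  bbfbb$fdeddecbffcaaeaeeed  d
    7  bfbb$fdeddecbffcaaeaeeedb  b
    8  bffcaaeaeeedbbfbb$fdeddec  c
    9  caaeaeeedbbfbb$fdeddecbff  f
   10  cbffcaaeaeeedbbfbb$fdedde  e
   11  dbbfbb$fdeddecbffcaaeaeee  e
   12  ddecbffcaaeaeeedbbfbb$fde  e
   13  decbffcaaeaeeedbbfbb$fded  d
   14  deddecbffcaaeaeeedbbfbb$f  f
   15  eaeeedbbfbb$fdeddecbffcaa  a
   16  ecbffcaaeaeeedbbfbb$fdedd  d
   17  edbbfbb$fdeddecbffcaaeaee  e
   18  eddecbffcaaeaeeedbbfbb$fd  d
   19  eedbbfbb$fdeddecbffcaaeae  e
   20  eeedbbfbb$fdeddecbffcaaea  a
   21  fbb$fdeddecbffcaaeaeeedbb  b
   22  fcaaeaeeedbbfbb$fdeddecbf  f
   23  fdeddecbffcaaeaeeedbbfbb$  $
   24  ffcaaeaeeedbbfbb$fdeddecb  b

bcaebfdbcfeeedfadedeabf$b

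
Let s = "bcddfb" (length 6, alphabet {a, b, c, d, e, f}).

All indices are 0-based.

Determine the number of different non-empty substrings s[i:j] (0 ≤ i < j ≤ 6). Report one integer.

rank→(start, suffix):
  0 → (5, 'b')
  1 → (0, 'bcddfb')
  2 → (1, 'cddfb')
  3 → (2, 'ddfb')
  4 → (3, 'dfb')
  5 → (4, 'fb')

SA = [5, 0, 1, 2, 3, 4]
rank  pair      lcp
   1  s[5:],s[0:]  1  'b'
   2  s[0:],s[1:]  0  ''
   3  s[1:],s[2:]  0  ''
   4  s[2:],s[3:]  1  'd'
   5  s[3:],s[4:]  0  ''

n(n+1)/2 = 6·7/2 = 21
Σ LCP = 0 + 1 + 0 + 0 + 1 + 0 = 2
distinct = 21 − 2 = 19

19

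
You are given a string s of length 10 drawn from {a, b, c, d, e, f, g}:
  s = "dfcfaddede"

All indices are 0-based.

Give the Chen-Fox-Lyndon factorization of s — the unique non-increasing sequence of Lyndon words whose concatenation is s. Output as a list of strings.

["df", "cf", "addede"]

emit factor 1: 'df' (i=0, period=2)
emit factor 2: 'cf' (i=2, period=2)
emit factor 3: 'addede' (i=4, period=6)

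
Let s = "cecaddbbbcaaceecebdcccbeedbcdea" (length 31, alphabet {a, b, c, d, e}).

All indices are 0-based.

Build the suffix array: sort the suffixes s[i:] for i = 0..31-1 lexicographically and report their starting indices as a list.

[30, 10, 11, 3, 6, 7, 8, 26, 17, 22, 9, 2, 21, 20, 19, 27, 15, 0, 12, 5, 25, 18, 4, 28, 29, 16, 1, 14, 24, 13, 23]

rank→(start, suffix):
  0 → (30, 'a')
  1 → (10, 'aaceecebdcccbeedbcdea')
  2 → (11, 'aceecebdcccbeedbcdea')
  3 → (3, 'addbbbcaaceecebdcccbeedbcdea')
  4 → (6, 'bbbcaaceecebdcccbeedbcdea')
  5 → (7, 'bbcaaceecebdcccbeedbcdea')
  6 → (8, 'bcaaceecebdcccbeedbcdea')
  7 → (26, 'bcdea')
  8 → (17, 'bdcccbeedbcdea')
  9 → (22, 'beedbcdea')
  10 → (9, 'caaceecebdcccbeedbcdea')
  11 → (2, 'caddbbbcaaceecebdcccbeedbcdea')
  12 → (21, 'cbeedbcdea')
  13 → (20, 'ccbeedbcdea')
  14 → (19, 'cccbeedbcdea')
  15 → (27, 'cdea')
  16 → (15, 'cebdcccbeedbcdea')
  17 → (0, 'cecaddbbbcaaceecebdcccbeedbcdea')
  18 → (12, 'ceecebdcccbeedbcdea')
  19 → (5, 'dbbbcaaceecebdcccbeedbcdea')
  20 → (25, 'dbcdea')
  21 → (18, 'dcccbeedbcdea')
  22 → (4, 'ddbbbcaaceecebdcccbeedbcdea')
  23 → (28, 'dea')
  24 → (29, 'ea')
  25 → (16, 'ebdcccbeedbcdea')
  26 → (1, 'ecaddbbbcaaceecebdcccbeedbcdea')
  27 → (14, 'ecebdcccbeedbcdea')
  28 → (24, 'edbcdea')
  29 → (13, 'eecebdcccbeedbcdea')
  30 → (23, 'eedbcdea')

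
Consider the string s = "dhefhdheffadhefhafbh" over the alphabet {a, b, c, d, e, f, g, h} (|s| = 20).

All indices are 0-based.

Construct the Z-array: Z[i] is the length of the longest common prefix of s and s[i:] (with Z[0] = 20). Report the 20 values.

Z[0]=20
i=1: i≥r, start 0; Z[1]=0
i=2: i≥r, start 0; Z[2]=0
i=3: i≥r, start 0; Z[3]=0
i=4: i≥r, start 0; Z[4]=0
i=5: i≥r, start 0; Z[5]=4 scan→box=[5,9)
i=6: min(r-i=3, Z[1]=0)=0; Z[6]=0
i=7: min(r-i=2, Z[2]=0)=0; Z[7]=0
i=8: min(r-i=1, Z[3]=0)=0; Z[8]=0
i=9: i≥r, start 0; Z[9]=0
i=10: i≥r, start 0; Z[10]=0
i=11: i≥r, start 0; Z[11]=5 scan→box=[11,16)
i=12: min(r-i=4, Z[1]=0)=0; Z[12]=0
i=13: min(r-i=3, Z[2]=0)=0; Z[13]=0
i=14: min(r-i=2, Z[3]=0)=0; Z[14]=0
i=15: min(r-i=1, Z[4]=0)=0; Z[15]=0
i=16: i≥r, start 0; Z[16]=0
i=17: i≥r, start 0; Z[17]=0
i=18: i≥r, start 0; Z[18]=0
i=19: i≥r, start 0; Z[19]=0

[20, 0, 0, 0, 0, 4, 0, 0, 0, 0, 0, 5, 0, 0, 0, 0, 0, 0, 0, 0]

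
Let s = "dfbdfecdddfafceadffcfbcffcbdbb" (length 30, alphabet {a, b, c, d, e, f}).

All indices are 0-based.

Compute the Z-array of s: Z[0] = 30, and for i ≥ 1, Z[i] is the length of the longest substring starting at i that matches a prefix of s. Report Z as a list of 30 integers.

[30, 0, 0, 2, 0, 0, 0, 1, 1, 2, 0, 0, 0, 0, 0, 0, 2, 0, 0, 0, 0, 0, 0, 0, 0, 0, 0, 1, 0, 0]

Z[0]=30
i=1: outside box; Z[1]=0
i=2: outside box; Z[2]=0
i=3: outside box; Z[3]=2 grow→box=[3,5)
i=4: min(r-i=1, Z[1]=0)=0; Z[4]=0
i=5: outside box; Z[5]=0
i=6: outside box; Z[6]=0
i=7: outside box; Z[7]=1 grow→box=[7,8)
i=8: outside box; Z[8]=1 grow→box=[8,9)
i=9: outside box; Z[9]=2 grow→box=[9,11)
i=10: min(r-i=1, Z[1]=0)=0; Z[10]=0
i=11: outside box; Z[11]=0
i=12: outside box; Z[12]=0
i=13: outside box; Z[13]=0
i=14: outside box; Z[14]=0
i=15: outside box; Z[15]=0
i=16: outside box; Z[16]=2 grow→box=[16,18)
i=17: min(r-i=1, Z[1]=0)=0; Z[17]=0
i=18: outside box; Z[18]=0
i=19: outside box; Z[19]=0
i=20: outside box; Z[20]=0
i=21: outside box; Z[21]=0
i=22: outside box; Z[22]=0
i=23: outside box; Z[23]=0
i=24: outside box; Z[24]=0
i=25: outside box; Z[25]=0
i=26: outside box; Z[26]=0
i=27: outside box; Z[27]=1 grow→box=[27,28)
i=28: outside box; Z[28]=0
i=29: outside box; Z[29]=0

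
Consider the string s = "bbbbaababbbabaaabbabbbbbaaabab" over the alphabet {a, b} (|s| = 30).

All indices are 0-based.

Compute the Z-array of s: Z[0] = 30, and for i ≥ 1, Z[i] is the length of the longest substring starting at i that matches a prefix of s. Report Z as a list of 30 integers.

[30, 3, 2, 1, 0, 0, 1, 0, 3, 2, 1, 0, 1, 0, 0, 0, 2, 1, 0, 4, 6, 3, 2, 1, 0, 0, 0, 1, 0, 1]

Z[0]=30
i=1: fresh scan; Z[1]=3 grow→box=[1,4)
i=2: min(r-i=2, Z[1]=3)=2; Z[2]=2
i=3: min(r-i=1, Z[2]=2)=1; Z[3]=1
i=4: fresh scan; Z[4]=0
i=5: fresh scan; Z[5]=0
i=6: fresh scan; Z[6]=1 grow→box=[6,7)
i=7: fresh scan; Z[7]=0
i=8: fresh scan; Z[8]=3 grow→box=[8,11)
i=9: min(r-i=2, Z[1]=3)=2; Z[9]=2
i=10: min(r-i=1, Z[2]=2)=1; Z[10]=1
i=11: fresh scan; Z[11]=0
i=12: fresh scan; Z[12]=1 grow→box=[12,13)
i=13: fresh scan; Z[13]=0
i=14: fresh scan; Z[14]=0
i=15: fresh scan; Z[15]=0
i=16: fresh scan; Z[16]=2 grow→box=[16,18)
i=17: min(r-i=1, Z[1]=3)=1; Z[17]=1
i=18: fresh scan; Z[18]=0
i=19: fresh scan; Z[19]=4 grow→box=[19,23)
i=20: min(r-i=3, Z[1]=3)=3; Z[20]=6 grow→box=[20,26)
i=21: min(r-i=5, Z[1]=3)=3; Z[21]=3
i=22: min(r-i=4, Z[2]=2)=2; Z[22]=2
i=23: min(r-i=3, Z[3]=1)=1; Z[23]=1
i=24: min(r-i=2, Z[4]=0)=0; Z[24]=0
i=25: min(r-i=1, Z[5]=0)=0; Z[25]=0
i=26: fresh scan; Z[26]=0
i=27: fresh scan; Z[27]=1 grow→box=[27,28)
i=28: fresh scan; Z[28]=0
i=29: fresh scan; Z[29]=1 grow→box=[29,30)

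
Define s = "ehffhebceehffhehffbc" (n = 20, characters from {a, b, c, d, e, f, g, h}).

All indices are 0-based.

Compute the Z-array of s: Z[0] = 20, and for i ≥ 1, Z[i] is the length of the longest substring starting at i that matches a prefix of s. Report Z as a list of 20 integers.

Z[0]=20
i=1: outside box; Z[1]=0
i=2: outside box; Z[2]=0
i=3: outside box; Z[3]=0
i=4: outside box; Z[4]=0
i=5: outside box; Z[5]=1 extend→box=[5,6)
i=6: outside box; Z[6]=0
i=7: outside box; Z[7]=0
i=8: outside box; Z[8]=1 extend→box=[8,9)
i=9: outside box; Z[9]=6 extend→box=[9,15)
i=10: min(r-i=5, Z[1]=0)=0; Z[10]=0
i=11: min(r-i=4, Z[2]=0)=0; Z[11]=0
i=12: min(r-i=3, Z[3]=0)=0; Z[12]=0
i=13: min(r-i=2, Z[4]=0)=0; Z[13]=0
i=14: min(r-i=1, Z[5]=1)=1; Z[14]=4 extend→box=[14,18)
i=15: min(r-i=3, Z[1]=0)=0; Z[15]=0
i=16: min(r-i=2, Z[2]=0)=0; Z[16]=0
i=17: min(r-i=1, Z[3]=0)=0; Z[17]=0
i=18: outside box; Z[18]=0
i=19: outside box; Z[19]=0

[20, 0, 0, 0, 0, 1, 0, 0, 1, 6, 0, 0, 0, 0, 4, 0, 0, 0, 0, 0]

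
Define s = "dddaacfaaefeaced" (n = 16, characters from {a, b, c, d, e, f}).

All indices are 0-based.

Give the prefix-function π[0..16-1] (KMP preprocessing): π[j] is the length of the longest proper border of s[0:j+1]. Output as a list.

π[0] = 0
j=1 s[j]='d': π[1]=1 (border 'd')
j=2 s[j]='d': π[2]=2 (border 'dd')
j=3 s[j]='a': k: 2→1→0; π[3]=0 (border '')
j=4 s[j]='a': π[4]=0 (border '')
j=5 s[j]='c': π[5]=0 (border '')
j=6 s[j]='f': π[6]=0 (border '')
j=7 s[j]='a': π[7]=0 (border '')
j=8 s[j]='a': π[8]=0 (border '')
j=9 s[j]='e': π[9]=0 (border '')
j=10 s[j]='f': π[10]=0 (border '')
j=11 s[j]='e': π[11]=0 (border '')
j=12 s[j]='a': π[12]=0 (border '')
j=13 s[j]='c': π[13]=0 (border '')
j=14 s[j]='e': π[14]=0 (border '')
j=15 s[j]='d': π[15]=1 (border 'd')

[0, 1, 2, 0, 0, 0, 0, 0, 0, 0, 0, 0, 0, 0, 0, 1]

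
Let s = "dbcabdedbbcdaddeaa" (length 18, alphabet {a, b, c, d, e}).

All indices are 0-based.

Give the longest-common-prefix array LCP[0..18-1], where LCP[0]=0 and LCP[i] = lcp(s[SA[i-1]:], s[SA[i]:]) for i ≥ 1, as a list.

[0, 1, 1, 1, 0, 1, 2, 1, 0, 1, 0, 1, 2, 1, 1, 2, 0, 1]

rank | idx | suffix
   0 |  17 | a
   1 |  16 | aa
   2 |   3 | abdedbbcdaddeaa
   3 |  12 | addeaa
   4 |   8 | bbcdaddeaa
   5 |   1 | bcabdedbbcdaddeaa
   6 |   9 | bcdaddeaa
   7 |   4 | bdedbbcdaddeaa
   8 |   2 | cabdedbbcdaddeaa
   9 |  10 | cdaddeaa
  10 |  11 | daddeaa
  11 |   7 | dbbcdaddeaa
  12 |   0 | dbcabdedbbcdaddeaa
  13 |  13 | ddeaa
  14 |  14 | deaa
  15 |   5 | dedbbcdaddeaa
  16 |  15 | eaa
  17 |   6 | edbbcdaddeaa

SA = [17, 16, 3, 12, 8, 1, 9, 4, 2, 10, 11, 7, 0, 13, 14, 5, 15, 6]
i: (SA[i-1],SA[i]) lcp shared
  1: (17,16) 1 'a'
  2: (16,3) 1 'a'
  3: (3,12) 1 'a'
  4: (12,8) 0 ''
  5: (8,1) 1 'b'
  6: (1,9) 2 'bc'
  7: (9,4) 1 'b'
  8: (4,2) 0 ''
  9: (2,10) 1 'c'
  10: (10,11) 0 ''
  11: (11,7) 1 'd'
  12: (7,0) 2 'db'
  13: (0,13) 1 'd'
  14: (13,14) 1 'd'
  15: (14,5) 2 'de'
  16: (5,15) 0 ''
  17: (15,6) 1 'e'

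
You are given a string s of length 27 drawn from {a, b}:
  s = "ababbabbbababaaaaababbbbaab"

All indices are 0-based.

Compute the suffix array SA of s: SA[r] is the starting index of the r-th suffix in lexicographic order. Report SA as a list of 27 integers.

[13, 14, 15, 24, 16, 25, 11, 9, 0, 17, 2, 5, 19, 26, 12, 23, 10, 8, 1, 4, 18, 22, 7, 3, 21, 6, 20]

rank→(start, suffix):
  0 → (13, 'aaaaababbbbaab')
  1 → (14, 'aaaababbbbaab')
  2 → (15, 'aaababbbbaab')
  3 → (24, 'aab')
  4 → (16, 'aababbbbaab')
  5 → (25, 'ab')
  6 → (11, 'abaaaaababbbbaab')
  7 → (9, 'ababaaaaababbbbaab')
  8 → (0, 'ababbabbbababaaaaababbbbaab')
  9 → (17, 'ababbbbaab')
  10 → (2, 'abbabbbababaaaaababbbbaab')
  11 → (5, 'abbbababaaaaababbbbaab')
  12 → (19, 'abbbbaab')
  13 → (26, 'b')
  14 → (12, 'baaaaababbbbaab')
  15 → (23, 'baab')
  16 → (10, 'babaaaaababbbbaab')
  17 → (8, 'bababaaaaababbbbaab')
  18 → (1, 'babbabbbababaaaaababbbbaab')
  19 → (4, 'babbbababaaaaababbbbaab')
  20 → (18, 'babbbbaab')
  21 → (22, 'bbaab')
  22 → (7, 'bbababaaaaababbbbaab')
  23 → (3, 'bbabbbababaaaaababbbbaab')
  24 → (21, 'bbbaab')
  25 → (6, 'bbbababaaaaababbbbaab')
  26 → (20, 'bbbbaab')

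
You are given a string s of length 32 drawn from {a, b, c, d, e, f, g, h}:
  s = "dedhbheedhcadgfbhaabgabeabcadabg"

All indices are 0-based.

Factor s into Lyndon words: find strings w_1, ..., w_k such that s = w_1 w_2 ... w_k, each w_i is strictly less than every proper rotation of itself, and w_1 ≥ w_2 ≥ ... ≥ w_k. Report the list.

["dedh", "bheedhc", "adgfbh", "aabgabeabcadabg"]

emit factor 1: 'dedh' (i=0, period=4)
emit factor 2: 'bheedhc' (i=4, period=7)
emit factor 3: 'adgfbh' (i=11, period=6)
emit factor 4: 'aabgabeabcadabg' (i=17, period=15)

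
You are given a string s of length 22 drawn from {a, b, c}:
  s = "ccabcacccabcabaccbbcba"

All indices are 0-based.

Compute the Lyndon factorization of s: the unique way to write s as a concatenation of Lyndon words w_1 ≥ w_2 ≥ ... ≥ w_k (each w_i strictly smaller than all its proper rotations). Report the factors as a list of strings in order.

emit factor 1: 'c' (i=0, period=1)
emit factor 2: 'c' (i=1, period=1)
emit factor 3: 'abcaccc' (i=2, period=7)
emit factor 4: 'abc' (i=9, period=3)
emit factor 5: 'abaccbbcb' (i=12, period=9)
emit factor 6: 'a' (i=21, period=1)

["c", "c", "abcaccc", "abc", "abaccbbcb", "a"]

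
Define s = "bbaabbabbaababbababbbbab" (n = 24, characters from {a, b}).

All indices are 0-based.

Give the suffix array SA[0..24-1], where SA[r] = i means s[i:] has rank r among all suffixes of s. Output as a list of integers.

sorted suffixes:
  #0 SA[0]=9  'aababbababbbbab'
  #1 SA[1]=2  'aabbabbaababbababbbbab'
  #2 SA[2]=22  'ab'
  #3 SA[3]=10  'ababbababbbbab'
  #4 SA[4]=15  'ababbbbab'
  #5 SA[5]=6  'abbaababbababbbbab'
  #6 SA[6]=12  'abbababbbbab'
  #7 SA[7]=3  'abbabbaababbababbbbab'
  #8 SA[8]=17  'abbbbab'
  #9 SA[9]=23  'b'
  #10 SA[10]=8  'baababbababbbbab'
  #11 SA[11]=1  'baabbabbaababbababbbbab'
  #12 SA[12]=21  'bab'
  #13 SA[13]=14  'bababbbbab'
  #14 SA[14]=5  'babbaababbababbbbab'
  #15 SA[15]=11  'babbababbbbab'
  #16 SA[16]=16  'babbbbab'
  #17 SA[17]=7  'bbaababbababbbbab'
  #18 SA[18]=0  'bbaabbabbaababbababbbbab'
  #19 SA[19]=20  'bbab'
  #20 SA[20]=13  'bbababbbbab'
  #21 SA[21]=4  'bbabbaababbababbbbab'
  #22 SA[22]=19  'bbbab'
  #23 SA[23]=18  'bbbbab'

[9, 2, 22, 10, 15, 6, 12, 3, 17, 23, 8, 1, 21, 14, 5, 11, 16, 7, 0, 20, 13, 4, 19, 18]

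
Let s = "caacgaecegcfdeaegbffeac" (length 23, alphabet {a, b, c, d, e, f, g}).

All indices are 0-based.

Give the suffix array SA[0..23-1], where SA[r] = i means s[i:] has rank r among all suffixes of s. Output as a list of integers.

sorted suffixes:
  #0 SA[0]=1  'aacgaecegcfdeaegbffeac'
  #1 SA[1]=21  'ac'
  #2 SA[2]=2  'acgaecegcfdeaegbffeac'
  #3 SA[3]=5  'aecegcfdeaegbffeac'
  #4 SA[4]=14  'aegbffeac'
  #5 SA[5]=17  'bffeac'
  #6 SA[6]=22  'c'
  #7 SA[7]=0  'caacgaecegcfdeaegbffeac'
  #8 SA[8]=7  'cegcfdeaegbffeac'
  #9 SA[9]=10  'cfdeaegbffeac'
  #10 SA[10]=3  'cgaecegcfdeaegbffeac'
  #11 SA[11]=12  'deaegbffeac'
  #12 SA[12]=20  'eac'
  #13 SA[13]=13  'eaegbffeac'
  #14 SA[14]=6  'ecegcfdeaegbffeac'
  #15 SA[15]=15  'egbffeac'
  #16 SA[16]=8  'egcfdeaegbffeac'
  #17 SA[17]=11  'fdeaegbffeac'
  #18 SA[18]=19  'feac'
  #19 SA[19]=18  'ffeac'
  #20 SA[20]=4  'gaecegcfdeaegbffeac'
  #21 SA[21]=16  'gbffeac'
  #22 SA[22]=9  'gcfdeaegbffeac'

[1, 21, 2, 5, 14, 17, 22, 0, 7, 10, 3, 12, 20, 13, 6, 15, 8, 11, 19, 18, 4, 16, 9]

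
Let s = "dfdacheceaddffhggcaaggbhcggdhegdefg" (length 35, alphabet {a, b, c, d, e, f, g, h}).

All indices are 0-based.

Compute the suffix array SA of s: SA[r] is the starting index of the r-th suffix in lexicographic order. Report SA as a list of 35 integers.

[18, 3, 9, 19, 22, 17, 7, 24, 4, 2, 10, 31, 0, 11, 27, 8, 6, 32, 29, 1, 12, 33, 13, 34, 21, 16, 30, 26, 20, 15, 25, 23, 5, 28, 14]

sorted suffixes:
  #0 SA[0]=18  'aaggbhcggdhegdefg'
  #1 SA[1]=3  'acheceaddffhggcaaggbhcggdhegdefg'
  #2 SA[2]=9  'addffhggcaaggbhcggdhegdefg'
  #3 SA[3]=19  'aggbhcggdhegdefg'
  #4 SA[4]=22  'bhcggdhegdefg'
  #5 SA[5]=17  'caaggbhcggdhegdefg'
  #6 SA[6]=7  'ceaddffhggcaaggbhcggdhegdefg'
  #7 SA[7]=24  'cggdhegdefg'
  #8 SA[8]=4  'checeaddffhggcaaggbhcggdhegdefg'
  #9 SA[9]=2  'dacheceaddffhggcaaggbhcggdhegdefg'
  #10 SA[10]=10  'ddffhggcaaggbhcggdhegdefg'
  #11 SA[11]=31  'defg'
  #12 SA[12]=0  'dfdacheceaddffhggcaaggbhcggdhegdefg'
  #13 SA[13]=11  'dffhggcaaggbhcggdhegdefg'
  #14 SA[14]=27  'dhegdefg'
  #15 SA[15]=8  'eaddffhggcaaggbhcggdhegdefg'
  #16 SA[16]=6  'eceaddffhggcaaggbhcggdhegdefg'
  #17 SA[17]=32  'efg'
  #18 SA[18]=29  'egdefg'
  #19 SA[19]=1  'fdacheceaddffhggcaaggbhcggdhegdefg'
  #20 SA[20]=12  'ffhggcaaggbhcggdhegdefg'
  #21 SA[21]=33  'fg'
  #22 SA[22]=13  'fhggcaaggbhcggdhegdefg'
  #23 SA[23]=34  'g'
  #24 SA[24]=21  'gbhcggdhegdefg'
  #25 SA[25]=16  'gcaaggbhcggdhegdefg'
  #26 SA[26]=30  'gdefg'
  #27 SA[27]=26  'gdhegdefg'
  #28 SA[28]=20  'ggbhcggdhegdefg'
  #29 SA[29]=15  'ggcaaggbhcggdhegdefg'
  #30 SA[30]=25  'ggdhegdefg'
  #31 SA[31]=23  'hcggdhegdefg'
  #32 SA[32]=5  'heceaddffhggcaaggbhcggdhegdefg'
  #33 SA[33]=28  'hegdefg'
  #34 SA[34]=14  'hggcaaggbhcggdhegdefg'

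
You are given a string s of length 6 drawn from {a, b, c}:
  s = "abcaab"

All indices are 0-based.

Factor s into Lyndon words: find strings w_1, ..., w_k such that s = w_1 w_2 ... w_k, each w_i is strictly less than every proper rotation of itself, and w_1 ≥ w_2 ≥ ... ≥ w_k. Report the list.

["abc", "aab"]

emit factor 1: 'abc' (i=0, period=3)
emit factor 2: 'aab' (i=3, period=3)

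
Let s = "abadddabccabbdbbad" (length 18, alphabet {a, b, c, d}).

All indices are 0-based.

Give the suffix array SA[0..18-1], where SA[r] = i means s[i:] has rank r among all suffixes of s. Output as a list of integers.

sorted suffixes:
  #0 SA[0]=0  'abadddabccabbdbbad'
  #1 SA[1]=10  'abbdbbad'
  #2 SA[2]=6  'abccabbdbbad'
  #3 SA[3]=16  'ad'
  #4 SA[4]=2  'adddabccabbdbbad'
  #5 SA[5]=15  'bad'
  #6 SA[6]=1  'badddabccabbdbbad'
  #7 SA[7]=14  'bbad'
  #8 SA[8]=11  'bbdbbad'
  #9 SA[9]=7  'bccabbdbbad'
  #10 SA[10]=12  'bdbbad'
  #11 SA[11]=9  'cabbdbbad'
  #12 SA[12]=8  'ccabbdbbad'
  #13 SA[13]=17  'd'
  #14 SA[14]=5  'dabccabbdbbad'
  #15 SA[15]=13  'dbbad'
  #16 SA[16]=4  'ddabccabbdbbad'
  #17 SA[17]=3  'dddabccabbdbbad'

[0, 10, 6, 16, 2, 15, 1, 14, 11, 7, 12, 9, 8, 17, 5, 13, 4, 3]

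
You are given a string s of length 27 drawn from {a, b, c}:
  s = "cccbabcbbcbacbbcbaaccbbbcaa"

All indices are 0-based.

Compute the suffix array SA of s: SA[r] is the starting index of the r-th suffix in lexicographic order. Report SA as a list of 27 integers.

[26, 25, 17, 4, 11, 18, 16, 3, 10, 21, 22, 13, 7, 23, 14, 8, 5, 24, 15, 2, 9, 20, 12, 6, 1, 19, 0]

rank | idx | suffix
   0 |  26 | a
   1 |  25 | aa
   2 |  17 | aaccbbbcaa
   3 |   4 | abcbbcbacbbcbaaccbbbcaa
   4 |  11 | acbbcbaaccbbbcaa
   5 |  18 | accbbbcaa
   6 |  16 | baaccbbbcaa
   7 |   3 | babcbbcbacbbcbaaccbbbcaa
   8 |  10 | bacbbcbaaccbbbcaa
   9 |  21 | bbbcaa
  10 |  22 | bbcaa
  11 |  13 | bbcbaaccbbbcaa
  12 |   7 | bbcbacbbcbaaccbbbcaa
  13 |  23 | bcaa
  14 |  14 | bcbaaccbbbcaa
  15 |   8 | bcbacbbcbaaccbbbcaa
  16 |   5 | bcbbcbacbbcbaaccbbbcaa
  17 |  24 | caa
  18 |  15 | cbaaccbbbcaa
  19 |   2 | cbabcbbcbacbbcbaaccbbbcaa
  20 |   9 | cbacbbcbaaccbbbcaa
  21 |  20 | cbbbcaa
  22 |  12 | cbbcbaaccbbbcaa
  23 |   6 | cbbcbacbbcbaaccbbbcaa
  24 |   1 | ccbabcbbcbacbbcbaaccbbbcaa
  25 |  19 | ccbbbcaa
  26 |   0 | cccbabcbbcbacbbcbaaccbbbcaa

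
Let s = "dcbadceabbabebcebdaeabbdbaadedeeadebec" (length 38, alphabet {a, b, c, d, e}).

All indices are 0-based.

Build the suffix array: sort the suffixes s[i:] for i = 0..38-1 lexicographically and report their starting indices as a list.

[25, 7, 20, 10, 3, 32, 26, 18, 24, 9, 2, 8, 21, 13, 16, 22, 11, 35, 37, 1, 5, 14, 17, 23, 0, 4, 33, 27, 29, 6, 19, 31, 12, 15, 34, 36, 28, 30]

rank | idx | suffix
   0 |  25 | aadedeeadebec
   1 |   7 | abbabebcebdaeabbdbaadedeeadebec
   2 |  20 | abbdbaadedeeadebec
   3 |  10 | abebcebdaeabbdbaadedeeadebec
   4 |   3 | adceabbabebcebdaeabbdbaadedeeadebec
   5 |  32 | adebec
   6 |  26 | adedeeadebec
   7 |  18 | aeabbdbaadedeeadebec
   8 |  24 | baadedeeadebec
   9 |   9 | babebcebdaeabbdbaadedeeadebec
  10 |   2 | badceabbabebcebdaeabbdbaadedeeadebec
  11 |   8 | bbabebcebdaeabbdbaadedeeadebec
  12 |  21 | bbdbaadedeeadebec
  13 |  13 | bcebdaeabbdbaadedeeadebec
  14 |  16 | bdaeabbdbaadedeeadebec
  15 |  22 | bdbaadedeeadebec
  16 |  11 | bebcebdaeabbdbaadedeeadebec
  17 |  35 | bec
  18 |  37 | c
  19 |   1 | cbadceabbabebcebdaeabbdbaadedeeadebec
  20 |   5 | ceabbabebcebdaeabbdbaadedeeadebec
  21 |  14 | cebdaeabbdbaadedeeadebec
  22 |  17 | daeabbdbaadedeeadebec
  23 |  23 | dbaadedeeadebec
  24 |   0 | dcbadceabbabebcebdaeabbdbaadedeeadebec
  25 |   4 | dceabbabebcebdaeabbdbaadedeeadebec
  26 |  33 | debec
  27 |  27 | dedeeadebec
  28 |  29 | deeadebec
  29 |   6 | eabbabebcebdaeabbdbaadedeeadebec
  30 |  19 | eabbdbaadedeeadebec
  31 |  31 | eadebec
  32 |  12 | ebcebdaeabbdbaadedeeadebec
  33 |  15 | ebdaeabbdbaadedeeadebec
  34 |  34 | ebec
  35 |  36 | ec
  36 |  28 | edeeadebec
  37 |  30 | eeadebec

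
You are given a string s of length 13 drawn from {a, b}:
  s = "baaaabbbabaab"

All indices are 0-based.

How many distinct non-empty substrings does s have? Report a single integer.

sorted suffixes:
  #0 SA[0]=1  'aaaabbbabaab'
  #1 SA[1]=2  'aaabbbabaab'
  #2 SA[2]=10  'aab'
  #3 SA[3]=3  'aabbbabaab'
  #4 SA[4]=11  'ab'
  #5 SA[5]=8  'abaab'
  #6 SA[6]=4  'abbbabaab'
  #7 SA[7]=12  'b'
  #8 SA[8]=0  'baaaabbbabaab'
  #9 SA[9]=9  'baab'
  #10 SA[10]=7  'babaab'
  #11 SA[11]=6  'bbabaab'
  #12 SA[12]=5  'bbbabaab'

SA = [1, 2, 10, 3, 11, 8, 4, 12, 0, 9, 7, 6, 5]
[i] adj suffixes → lcp
  [1] 1/2 → 3 ('aaa')
  [2] 2/10 → 2 ('aa')
  [3] 10/3 → 3 ('aab')
  [4] 3/11 → 1 ('a')
  [5] 11/8 → 2 ('ab')
  [6] 8/4 → 2 ('ab')
  [7] 4/12 → 0 ('')
  [8] 12/0 → 1 ('b')
  [9] 0/9 → 3 ('baa')
  [10] 9/7 → 2 ('ba')
  [11] 7/6 → 1 ('b')
  [12] 6/5 → 2 ('bb')

n(n+1)/2 = 13·14/2 = 91
Σ LCP = 0 + 3 + 2 + 3 + 1 + 2 + 2 + 0 + 1 + 3 + 2 + 1 + 2 = 22
distinct = 91 − 22 = 69

69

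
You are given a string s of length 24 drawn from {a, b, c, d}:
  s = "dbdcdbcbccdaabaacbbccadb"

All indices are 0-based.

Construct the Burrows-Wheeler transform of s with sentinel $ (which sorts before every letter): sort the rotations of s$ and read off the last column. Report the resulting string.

rank  rotation                   last
    0  $dbdcdbcbccdaabaacbbccadb  b
    1  aabaacbbccadb$dbdcdbcbccd  d
    2  aacbbccadb$dbdcdbcbccdaab  b
    3  abaacbbccadb$dbdcdbcbccda  a
    4  acbbccadb$dbdcdbcbccdaaba  a
    5  adb$dbdcdbcbccdaabaacbbcc  c
    6  b$dbdcdbcbccdaabaacbbccad  d
    7  baacbbccadb$dbdcdbcbccdaa  a
    8  bbccadb$dbdcdbcbccdaabaac  c
    9  bcbccdaabaacbbccadb$dbdcd  d
   10  bccadb$dbdcdbcbccdaabaacb  b
   11  bccdaabaacbbccadb$dbdcdbc  c
   12  bdcdbcbccdaabaacbbccadb$d  d
   13  cadb$dbdcdbcbccdaabaacbbc  c
   14  cbbccadb$dbdcdbcbccdaabaa  a
   15  cbccdaabaacbbccadb$dbdcdb  b
   16  ccadb$dbdcdbcbccdaabaacbb  b
   17  ccdaabaacbbccadb$dbdcdbcb  b
   18  cdaabaacbbccadb$dbdcdbcbc  c
   19  cdbcbccdaabaacbbccadb$dbd  d
   20  daabaacbbccadb$dbdcdbcbcc  c
   21  db$dbdcdbcbccdaabaacbbcca  a
   22  dbcbccdaabaacbbccadb$dbdc  c
   23  dbdcdbcbccdaabaacbbccadb$  $
   24  dcdbcbccdaabaacbbccadb$db  b

bdbaacdacdbcdcabbbcdcac$b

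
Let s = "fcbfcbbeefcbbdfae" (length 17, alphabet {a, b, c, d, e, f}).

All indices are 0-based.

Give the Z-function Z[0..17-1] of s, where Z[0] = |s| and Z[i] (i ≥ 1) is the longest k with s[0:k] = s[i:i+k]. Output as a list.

[17, 0, 0, 3, 0, 0, 0, 0, 0, 3, 0, 0, 0, 0, 1, 0, 0]

Z[0]=17
i=1: fresh scan; Z[1]=0
i=2: fresh scan; Z[2]=0
i=3: fresh scan; Z[3]=3 grow→box=[3,6)
i=4: min(r-i=2, Z[1]=0)=0; Z[4]=0
i=5: min(r-i=1, Z[2]=0)=0; Z[5]=0
i=6: fresh scan; Z[6]=0
i=7: fresh scan; Z[7]=0
i=8: fresh scan; Z[8]=0
i=9: fresh scan; Z[9]=3 grow→box=[9,12)
i=10: min(r-i=2, Z[1]=0)=0; Z[10]=0
i=11: min(r-i=1, Z[2]=0)=0; Z[11]=0
i=12: fresh scan; Z[12]=0
i=13: fresh scan; Z[13]=0
i=14: fresh scan; Z[14]=1 grow→box=[14,15)
i=15: fresh scan; Z[15]=0
i=16: fresh scan; Z[16]=0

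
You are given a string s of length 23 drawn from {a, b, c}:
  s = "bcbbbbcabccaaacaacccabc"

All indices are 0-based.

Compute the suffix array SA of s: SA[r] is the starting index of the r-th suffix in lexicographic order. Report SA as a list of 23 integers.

[11, 12, 15, 20, 7, 13, 16, 2, 3, 4, 21, 5, 0, 8, 22, 10, 14, 19, 6, 1, 9, 18, 17]

rank | idx | suffix
   0 |  11 | aaacaacccabc
   1 |  12 | aacaacccabc
   2 |  15 | aacccabc
   3 |  20 | abc
   4 |   7 | abccaaacaacccabc
   5 |  13 | acaacccabc
   6 |  16 | acccabc
   7 |   2 | bbbbcabccaaacaacccabc
   8 |   3 | bbbcabccaaacaacccabc
   9 |   4 | bbcabccaaacaacccabc
  10 |  21 | bc
  11 |   5 | bcabccaaacaacccabc
  12 |   0 | bcbbbbcabccaaacaacccabc
  13 |   8 | bccaaacaacccabc
  14 |  22 | c
  15 |  10 | caaacaacccabc
  16 |  14 | caacccabc
  17 |  19 | cabc
  18 |   6 | cabccaaacaacccabc
  19 |   1 | cbbbbcabccaaacaacccabc
  20 |   9 | ccaaacaacccabc
  21 |  18 | ccabc
  22 |  17 | cccabc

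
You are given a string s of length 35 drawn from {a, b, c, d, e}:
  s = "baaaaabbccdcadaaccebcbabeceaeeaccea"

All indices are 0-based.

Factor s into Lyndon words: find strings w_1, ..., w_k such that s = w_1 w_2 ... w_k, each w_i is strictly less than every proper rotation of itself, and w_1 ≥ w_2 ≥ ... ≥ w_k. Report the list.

emit factor 1: 'b' (i=0, period=1)
emit factor 2: 'aaaaabbccdcadaaccebcbabeceaeeacce' (i=1, period=33)
emit factor 3: 'a' (i=34, period=1)

["b", "aaaaabbccdcadaaccebcbabeceaeeacce", "a"]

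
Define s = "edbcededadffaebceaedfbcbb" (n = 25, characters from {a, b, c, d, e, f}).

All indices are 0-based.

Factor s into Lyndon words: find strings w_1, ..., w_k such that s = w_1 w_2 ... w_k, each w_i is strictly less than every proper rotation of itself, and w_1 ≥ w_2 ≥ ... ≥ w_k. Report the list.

["e", "d", "bceded", "adffaebceaedfbcbb"]

emit factor 1: 'e' (i=0, period=1)
emit factor 2: 'd' (i=1, period=1)
emit factor 3: 'bceded' (i=2, period=6)
emit factor 4: 'adffaebceaedfbcbb' (i=8, period=17)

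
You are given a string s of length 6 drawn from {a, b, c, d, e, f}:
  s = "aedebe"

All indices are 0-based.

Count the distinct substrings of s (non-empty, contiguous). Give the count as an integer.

rank | idx | suffix
   0 |   0 | aedebe
   1 |   4 | be
   2 |   2 | debe
   3 |   5 | e
   4 |   3 | ebe
   5 |   1 | edebe

SA = [0, 4, 2, 5, 3, 1]
i: (SA[i-1],SA[i]) lcp shared
  1: (0,4) 0 ''
  2: (4,2) 0 ''
  3: (2,5) 0 ''
  4: (5,3) 1 'e'
  5: (3,1) 1 'e'

n(n+1)/2 = 6·7/2 = 21
Σ LCP = 0 + 0 + 0 + 0 + 1 + 1 = 2
distinct = 21 − 2 = 19

19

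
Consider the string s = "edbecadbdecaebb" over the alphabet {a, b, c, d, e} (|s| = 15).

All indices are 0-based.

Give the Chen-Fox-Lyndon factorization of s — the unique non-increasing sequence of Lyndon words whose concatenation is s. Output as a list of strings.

["e", "d", "bec", "adbdecaebb"]

emit factor 1: 'e' (i=0, period=1)
emit factor 2: 'd' (i=1, period=1)
emit factor 3: 'bec' (i=2, period=3)
emit factor 4: 'adbdecaebb' (i=5, period=10)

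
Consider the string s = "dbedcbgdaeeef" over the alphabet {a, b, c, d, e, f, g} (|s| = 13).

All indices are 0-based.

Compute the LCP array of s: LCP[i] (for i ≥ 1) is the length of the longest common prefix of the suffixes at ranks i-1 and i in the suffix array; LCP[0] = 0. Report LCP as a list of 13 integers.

rank | idx | suffix
   0 |   8 | aeeef
   1 |   1 | bedcbgdaeeef
   2 |   5 | bgdaeeef
   3 |   4 | cbgdaeeef
   4 |   7 | daeeef
   5 |   0 | dbedcbgdaeeef
   6 |   3 | dcbgdaeeef
   7 |   2 | edcbgdaeeef
   8 |   9 | eeef
   9 |  10 | eef
  10 |  11 | ef
  11 |  12 | f
  12 |   6 | gdaeeef

SA = [8, 1, 5, 4, 7, 0, 3, 2, 9, 10, 11, 12, 6]
i: (SA[i-1],SA[i]) lcp shared
  1: (8,1) 0 ''
  2: (1,5) 1 'b'
  3: (5,4) 0 ''
  4: (4,7) 0 ''
  5: (7,0) 1 'd'
  6: (0,3) 1 'd'
  7: (3,2) 0 ''
  8: (2,9) 1 'e'
  9: (9,10) 2 'ee'
  10: (10,11) 1 'e'
  11: (11,12) 0 ''
  12: (12,6) 0 ''

[0, 0, 1, 0, 0, 1, 1, 0, 1, 2, 1, 0, 0]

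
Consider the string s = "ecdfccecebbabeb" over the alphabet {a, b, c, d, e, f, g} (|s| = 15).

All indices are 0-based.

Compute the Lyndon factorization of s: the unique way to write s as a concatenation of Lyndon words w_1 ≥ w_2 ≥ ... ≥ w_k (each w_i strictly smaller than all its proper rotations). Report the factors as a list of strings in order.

["e", "cdf", "ccece", "b", "b", "abeb"]

emit factor 1: 'e' (i=0, period=1)
emit factor 2: 'cdf' (i=1, period=3)
emit factor 3: 'ccece' (i=4, period=5)
emit factor 4: 'b' (i=9, period=1)
emit factor 5: 'b' (i=10, period=1)
emit factor 6: 'abeb' (i=11, period=4)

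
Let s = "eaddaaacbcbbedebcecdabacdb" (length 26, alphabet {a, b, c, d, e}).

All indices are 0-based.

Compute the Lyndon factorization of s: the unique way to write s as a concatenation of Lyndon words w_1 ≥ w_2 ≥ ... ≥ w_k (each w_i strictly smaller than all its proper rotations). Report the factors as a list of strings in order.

emit factor 1: 'e' (i=0, period=1)
emit factor 2: 'add' (i=1, period=3)
emit factor 3: 'aaacbcbbedebcecdabacdb' (i=4, period=22)

["e", "add", "aaacbcbbedebcecdabacdb"]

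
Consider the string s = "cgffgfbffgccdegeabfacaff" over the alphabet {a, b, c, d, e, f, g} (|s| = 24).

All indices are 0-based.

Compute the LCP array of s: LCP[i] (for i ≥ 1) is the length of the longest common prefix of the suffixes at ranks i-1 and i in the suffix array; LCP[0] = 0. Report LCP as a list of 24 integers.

[0, 1, 1, 0, 2, 0, 1, 1, 1, 0, 0, 1, 0, 1, 1, 1, 2, 3, 1, 2, 0, 1, 1, 2]

rank | idx | suffix
   0 |  16 | abfacaff
   1 |  19 | acaff
   2 |  21 | aff
   3 |  17 | bfacaff
   4 |   6 | bffgccdegeabfacaff
   5 |  20 | caff
   6 |  10 | ccdegeabfacaff
   7 |  11 | cdegeabfacaff
   8 |   0 | cgffgfbffgccdegeabfacaff
   9 |  12 | degeabfacaff
  10 |  15 | eabfacaff
  11 |  13 | egeabfacaff
  12 |  23 | f
  13 |  18 | facaff
  14 |   5 | fbffgccdegeabfacaff
  15 |  22 | ff
  16 |   7 | ffgccdegeabfacaff
  17 |   2 | ffgfbffgccdegeabfacaff
  18 |   8 | fgccdegeabfacaff
  19 |   3 | fgfbffgccdegeabfacaff
  20 |   9 | gccdegeabfacaff
  21 |  14 | geabfacaff
  22 |   4 | gfbffgccdegeabfacaff
  23 |   1 | gffgfbffgccdegeabfacaff

SA = [16, 19, 21, 17, 6, 20, 10, 11, 0, 12, 15, 13, 23, 18, 5, 22, 7, 2, 8, 3, 9, 14, 4, 1]
i: (SA[i-1],SA[i]) lcp shared
  1: (16,19) 1 'a'
  2: (19,21) 1 'a'
  3: (21,17) 0 ''
  4: (17,6) 2 'bf'
  5: (6,20) 0 ''
  6: (20,10) 1 'c'
  7: (10,11) 1 'c'
  8: (11,0) 1 'c'
  9: (0,12) 0 ''
  10: (12,15) 0 ''
  11: (15,13) 1 'e'
  12: (13,23) 0 ''
  13: (23,18) 1 'f'
  14: (18,5) 1 'f'
  15: (5,22) 1 'f'
  16: (22,7) 2 'ff'
  17: (7,2) 3 'ffg'
  18: (2,8) 1 'f'
  19: (8,3) 2 'fg'
  20: (3,9) 0 ''
  21: (9,14) 1 'g'
  22: (14,4) 1 'g'
  23: (4,1) 2 'gf'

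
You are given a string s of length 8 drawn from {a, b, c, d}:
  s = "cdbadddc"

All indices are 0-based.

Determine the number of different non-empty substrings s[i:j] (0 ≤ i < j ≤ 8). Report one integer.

rank→(start, suffix):
  0 → (3, 'adddc')
  1 → (2, 'badddc')
  2 → (7, 'c')
  3 → (0, 'cdbadddc')
  4 → (1, 'dbadddc')
  5 → (6, 'dc')
  6 → (5, 'ddc')
  7 → (4, 'dddc')

SA = [3, 2, 7, 0, 1, 6, 5, 4]
[i] adj suffixes → lcp
  [1] 3/2 → 0 ('')
  [2] 2/7 → 0 ('')
  [3] 7/0 → 1 ('c')
  [4] 0/1 → 0 ('')
  [5] 1/6 → 1 ('d')
  [6] 6/5 → 1 ('d')
  [7] 5/4 → 2 ('dd')

n(n+1)/2 = 8·9/2 = 36
Σ LCP = 0 + 0 + 0 + 1 + 0 + 1 + 1 + 2 = 5
distinct = 36 − 5 = 31

31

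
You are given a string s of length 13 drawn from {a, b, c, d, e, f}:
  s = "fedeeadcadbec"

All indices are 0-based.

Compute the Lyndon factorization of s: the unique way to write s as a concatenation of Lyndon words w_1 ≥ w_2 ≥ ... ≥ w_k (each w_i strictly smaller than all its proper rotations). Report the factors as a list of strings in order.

emit factor 1: 'f' (i=0, period=1)
emit factor 2: 'e' (i=1, period=1)
emit factor 3: 'dee' (i=2, period=3)
emit factor 4: 'adc' (i=5, period=3)
emit factor 5: 'adbec' (i=8, period=5)

["f", "e", "dee", "adc", "adbec"]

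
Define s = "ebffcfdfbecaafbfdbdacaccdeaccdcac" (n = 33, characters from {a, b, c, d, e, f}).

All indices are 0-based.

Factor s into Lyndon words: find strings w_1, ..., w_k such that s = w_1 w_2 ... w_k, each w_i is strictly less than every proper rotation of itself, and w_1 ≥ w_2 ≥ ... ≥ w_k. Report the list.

["e", "bffcfdf", "bec", "aafbfdbdacaccdeaccdcac"]

emit factor 1: 'e' (i=0, period=1)
emit factor 2: 'bffcfdf' (i=1, period=7)
emit factor 3: 'bec' (i=8, period=3)
emit factor 4: 'aafbfdbdacaccdeaccdcac' (i=11, period=22)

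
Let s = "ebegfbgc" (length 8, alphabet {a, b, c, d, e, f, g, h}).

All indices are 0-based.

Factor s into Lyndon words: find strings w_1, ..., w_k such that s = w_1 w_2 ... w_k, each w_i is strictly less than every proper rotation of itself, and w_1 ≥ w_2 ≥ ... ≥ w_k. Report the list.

emit factor 1: 'e' (i=0, period=1)
emit factor 2: 'begfbgc' (i=1, period=7)

["e", "begfbgc"]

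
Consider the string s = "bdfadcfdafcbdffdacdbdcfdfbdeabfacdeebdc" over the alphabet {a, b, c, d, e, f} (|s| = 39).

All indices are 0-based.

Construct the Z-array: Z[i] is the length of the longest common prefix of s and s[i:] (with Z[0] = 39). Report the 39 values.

[39, 0, 0, 0, 0, 0, 0, 0, 0, 0, 0, 3, 0, 0, 0, 0, 0, 0, 0, 2, 0, 0, 0, 0, 0, 2, 0, 0, 0, 1, 0, 0, 0, 0, 0, 0, 2, 0, 0]

Z[0]=39
i=1: outside box; Z[1]=0
i=2: outside box; Z[2]=0
i=3: outside box; Z[3]=0
i=4: outside box; Z[4]=0
i=5: outside box; Z[5]=0
i=6: outside box; Z[6]=0
i=7: outside box; Z[7]=0
i=8: outside box; Z[8]=0
i=9: outside box; Z[9]=0
i=10: outside box; Z[10]=0
i=11: outside box; Z[11]=3 scan→box=[11,14)
i=12: min(r-i=2, Z[1]=0)=0; Z[12]=0
i=13: min(r-i=1, Z[2]=0)=0; Z[13]=0
i=14: outside box; Z[14]=0
i=15: outside box; Z[15]=0
i=16: outside box; Z[16]=0
i=17: outside box; Z[17]=0
i=18: outside box; Z[18]=0
i=19: outside box; Z[19]=2 scan→box=[19,21)
i=20: min(r-i=1, Z[1]=0)=0; Z[20]=0
i=21: outside box; Z[21]=0
i=22: outside box; Z[22]=0
i=23: outside box; Z[23]=0
i=24: outside box; Z[24]=0
i=25: outside box; Z[25]=2 scan→box=[25,27)
i=26: min(r-i=1, Z[1]=0)=0; Z[26]=0
i=27: outside box; Z[27]=0
i=28: outside box; Z[28]=0
i=29: outside box; Z[29]=1 scan→box=[29,30)
i=30: outside box; Z[30]=0
i=31: outside box; Z[31]=0
i=32: outside box; Z[32]=0
i=33: outside box; Z[33]=0
i=34: outside box; Z[34]=0
i=35: outside box; Z[35]=0
i=36: outside box; Z[36]=2 scan→box=[36,38)
i=37: min(r-i=1, Z[1]=0)=0; Z[37]=0
i=38: outside box; Z[38]=0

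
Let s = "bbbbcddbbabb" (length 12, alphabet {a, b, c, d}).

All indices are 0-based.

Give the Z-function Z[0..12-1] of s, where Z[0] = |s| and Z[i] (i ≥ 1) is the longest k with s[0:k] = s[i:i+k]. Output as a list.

Z[0]=12
i=1: fresh scan; Z[1]=3 extend→box=[1,4)
i=2: min(r-i=2, Z[1]=3)=2; Z[2]=2
i=3: min(r-i=1, Z[2]=2)=1; Z[3]=1
i=4: fresh scan; Z[4]=0
i=5: fresh scan; Z[5]=0
i=6: fresh scan; Z[6]=0
i=7: fresh scan; Z[7]=2 extend→box=[7,9)
i=8: min(r-i=1, Z[1]=3)=1; Z[8]=1
i=9: fresh scan; Z[9]=0
i=10: fresh scan; Z[10]=2 extend→box=[10,12)
i=11: min(r-i=1, Z[1]=3)=1; Z[11]=1

[12, 3, 2, 1, 0, 0, 0, 2, 1, 0, 2, 1]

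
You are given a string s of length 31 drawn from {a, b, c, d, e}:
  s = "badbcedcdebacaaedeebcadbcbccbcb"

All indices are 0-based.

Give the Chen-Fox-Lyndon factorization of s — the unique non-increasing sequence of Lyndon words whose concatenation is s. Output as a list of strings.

["b", "adbcedcdeb", "ac", "aaedeebcadbcbccbcb"]

emit factor 1: 'b' (i=0, period=1)
emit factor 2: 'adbcedcdeb' (i=1, period=10)
emit factor 3: 'ac' (i=11, period=2)
emit factor 4: 'aaedeebcadbcbccbcb' (i=13, period=18)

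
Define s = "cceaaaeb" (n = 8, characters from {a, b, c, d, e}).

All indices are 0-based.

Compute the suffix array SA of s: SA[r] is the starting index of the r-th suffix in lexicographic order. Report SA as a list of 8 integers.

rank→(start, suffix):
  0 → (3, 'aaaeb')
  1 → (4, 'aaeb')
  2 → (5, 'aeb')
  3 → (7, 'b')
  4 → (0, 'cceaaaeb')
  5 → (1, 'ceaaaeb')
  6 → (2, 'eaaaeb')
  7 → (6, 'eb')

[3, 4, 5, 7, 0, 1, 2, 6]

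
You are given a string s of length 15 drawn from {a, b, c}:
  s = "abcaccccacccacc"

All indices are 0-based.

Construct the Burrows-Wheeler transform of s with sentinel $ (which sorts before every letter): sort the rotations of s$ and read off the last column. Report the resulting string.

c$cccacccbaccaca

rank  rotation          last
    0  $abcaccccacccacc  c
    1  abcaccccacccacc$  $
    2  acc$abcaccccaccc  c
    3  acccacc$abcacccc  c
    4  accccacccacc$abc  c
    5  bcaccccacccacc$a  a
    6  c$abcaccccacccac  c
    7  cacc$abcaccccacc  c
    8  cacccacc$abcaccc  c
    9  caccccacccacc$ab  b
   10  cc$abcaccccaccca  a
   11  ccacc$abcaccccac  c
   12  ccacccacc$abcacc  c
   13  cccacc$abcacccca  a
   14  cccacccacc$abcac  c
   15  ccccacccacc$abca  a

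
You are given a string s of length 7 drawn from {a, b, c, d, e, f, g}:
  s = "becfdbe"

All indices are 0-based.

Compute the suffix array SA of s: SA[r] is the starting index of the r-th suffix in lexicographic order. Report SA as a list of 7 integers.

[5, 0, 2, 4, 6, 1, 3]

sorted suffixes:
  #0 SA[0]=5  'be'
  #1 SA[1]=0  'becfdbe'
  #2 SA[2]=2  'cfdbe'
  #3 SA[3]=4  'dbe'
  #4 SA[4]=6  'e'
  #5 SA[5]=1  'ecfdbe'
  #6 SA[6]=3  'fdbe'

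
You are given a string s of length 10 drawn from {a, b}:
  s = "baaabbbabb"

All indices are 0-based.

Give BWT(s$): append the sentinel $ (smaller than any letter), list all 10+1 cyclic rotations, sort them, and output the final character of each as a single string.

bbabab$baba

rank  rotation     last
    0  $baaabbbabb  b
    1  aaabbbabb$b  b
    2  aabbbabb$ba  a
    3  abb$baaabbb  b
    4  abbbabb$baa  a
    5  b$baaabbbab  b
    6  baaabbbabb$  $
    7  babb$baaabb  b
    8  bb$baaabbba  a
    9  bbabb$baaab  b
   10  bbbabb$baaa  a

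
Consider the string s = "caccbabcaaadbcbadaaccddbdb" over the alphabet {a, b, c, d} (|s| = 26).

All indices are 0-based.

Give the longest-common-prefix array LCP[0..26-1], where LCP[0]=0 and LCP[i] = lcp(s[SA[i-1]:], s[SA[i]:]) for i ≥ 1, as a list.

[0, 2, 2, 1, 1, 3, 1, 2, 0, 1, 2, 1, 2, 1, 0, 2, 1, 3, 1, 2, 1, 0, 1, 2, 2, 1]

rank | idx | suffix
   0 |   8 | aaadbcbadaaccddbdb
   1 |  17 | aaccddbdb
   2 |   9 | aadbcbadaaccddbdb
   3 |   5 | abcaaadbcbadaaccddbdb
   4 |   1 | accbabcaaadbcbadaaccddbdb
   5 |  18 | accddbdb
   6 |  15 | adaaccddbdb
   7 |  10 | adbcbadaaccddbdb
   8 |  25 | b
   9 |   4 | babcaaadbcbadaaccddbdb
  10 |  14 | badaaccddbdb
  11 |   6 | bcaaadbcbadaaccddbdb
  12 |  12 | bcbadaaccddbdb
  13 |  23 | bdb
  14 |   7 | caaadbcbadaaccddbdb
  15 |   0 | caccbabcaaadbcbadaaccddbdb
  16 |   3 | cbabcaaadbcbadaaccddbdb
  17 |  13 | cbadaaccddbdb
  18 |   2 | ccbabcaaadbcbadaaccddbdb
  19 |  19 | ccddbdb
  20 |  20 | cddbdb
  21 |  16 | daaccddbdb
  22 |  24 | db
  23 |  11 | dbcbadaaccddbdb
  24 |  22 | dbdb
  25 |  21 | ddbdb

SA = [8, 17, 9, 5, 1, 18, 15, 10, 25, 4, 14, 6, 12, 23, 7, 0, 3, 13, 2, 19, 20, 16, 24, 11, 22, 21]
[i] adj suffixes → lcp
  [1] 8/17 → 2 ('aa')
  [2] 17/9 → 2 ('aa')
  [3] 9/5 → 1 ('a')
  [4] 5/1 → 1 ('a')
  [5] 1/18 → 3 ('acc')
  [6] 18/15 → 1 ('a')
  [7] 15/10 → 2 ('ad')
  [8] 10/25 → 0 ('')
  [9] 25/4 → 1 ('b')
  [10] 4/14 → 2 ('ba')
  [11] 14/6 → 1 ('b')
  [12] 6/12 → 2 ('bc')
  [13] 12/23 → 1 ('b')
  [14] 23/7 → 0 ('')
  [15] 7/0 → 2 ('ca')
  [16] 0/3 → 1 ('c')
  [17] 3/13 → 3 ('cba')
  [18] 13/2 → 1 ('c')
  [19] 2/19 → 2 ('cc')
  [20] 19/20 → 1 ('c')
  [21] 20/16 → 0 ('')
  [22] 16/24 → 1 ('d')
  [23] 24/11 → 2 ('db')
  [24] 11/22 → 2 ('db')
  [25] 22/21 → 1 ('d')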